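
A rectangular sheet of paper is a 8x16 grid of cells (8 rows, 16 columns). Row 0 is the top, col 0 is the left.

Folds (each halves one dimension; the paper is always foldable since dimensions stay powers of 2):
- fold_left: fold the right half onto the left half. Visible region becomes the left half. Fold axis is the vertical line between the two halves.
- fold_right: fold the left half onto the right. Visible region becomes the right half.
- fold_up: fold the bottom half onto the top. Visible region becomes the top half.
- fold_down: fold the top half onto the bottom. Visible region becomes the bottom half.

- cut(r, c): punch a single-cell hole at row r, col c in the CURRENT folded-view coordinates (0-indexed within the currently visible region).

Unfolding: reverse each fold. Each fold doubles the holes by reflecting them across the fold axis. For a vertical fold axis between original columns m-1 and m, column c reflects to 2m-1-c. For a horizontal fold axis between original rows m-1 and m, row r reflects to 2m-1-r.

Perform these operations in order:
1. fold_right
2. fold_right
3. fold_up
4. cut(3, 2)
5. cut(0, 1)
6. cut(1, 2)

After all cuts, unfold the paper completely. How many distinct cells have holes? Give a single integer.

Op 1 fold_right: fold axis v@8; visible region now rows[0,8) x cols[8,16) = 8x8
Op 2 fold_right: fold axis v@12; visible region now rows[0,8) x cols[12,16) = 8x4
Op 3 fold_up: fold axis h@4; visible region now rows[0,4) x cols[12,16) = 4x4
Op 4 cut(3, 2): punch at orig (3,14); cuts so far [(3, 14)]; region rows[0,4) x cols[12,16) = 4x4
Op 5 cut(0, 1): punch at orig (0,13); cuts so far [(0, 13), (3, 14)]; region rows[0,4) x cols[12,16) = 4x4
Op 6 cut(1, 2): punch at orig (1,14); cuts so far [(0, 13), (1, 14), (3, 14)]; region rows[0,4) x cols[12,16) = 4x4
Unfold 1 (reflect across h@4): 6 holes -> [(0, 13), (1, 14), (3, 14), (4, 14), (6, 14), (7, 13)]
Unfold 2 (reflect across v@12): 12 holes -> [(0, 10), (0, 13), (1, 9), (1, 14), (3, 9), (3, 14), (4, 9), (4, 14), (6, 9), (6, 14), (7, 10), (7, 13)]
Unfold 3 (reflect across v@8): 24 holes -> [(0, 2), (0, 5), (0, 10), (0, 13), (1, 1), (1, 6), (1, 9), (1, 14), (3, 1), (3, 6), (3, 9), (3, 14), (4, 1), (4, 6), (4, 9), (4, 14), (6, 1), (6, 6), (6, 9), (6, 14), (7, 2), (7, 5), (7, 10), (7, 13)]

Answer: 24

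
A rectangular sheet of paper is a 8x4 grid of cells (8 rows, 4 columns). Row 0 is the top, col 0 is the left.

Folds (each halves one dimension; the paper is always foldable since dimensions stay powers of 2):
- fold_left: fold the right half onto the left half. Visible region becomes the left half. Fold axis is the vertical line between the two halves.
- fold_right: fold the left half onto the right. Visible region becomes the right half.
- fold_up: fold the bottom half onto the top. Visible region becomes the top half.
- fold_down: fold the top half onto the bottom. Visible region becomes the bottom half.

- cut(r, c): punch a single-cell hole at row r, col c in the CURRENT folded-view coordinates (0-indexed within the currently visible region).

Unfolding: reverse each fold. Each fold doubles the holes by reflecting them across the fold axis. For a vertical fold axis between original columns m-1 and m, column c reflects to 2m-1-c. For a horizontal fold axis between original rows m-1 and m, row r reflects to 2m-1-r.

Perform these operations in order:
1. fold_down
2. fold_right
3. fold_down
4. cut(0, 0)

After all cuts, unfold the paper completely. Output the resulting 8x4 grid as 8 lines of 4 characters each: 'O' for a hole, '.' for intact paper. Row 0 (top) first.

Op 1 fold_down: fold axis h@4; visible region now rows[4,8) x cols[0,4) = 4x4
Op 2 fold_right: fold axis v@2; visible region now rows[4,8) x cols[2,4) = 4x2
Op 3 fold_down: fold axis h@6; visible region now rows[6,8) x cols[2,4) = 2x2
Op 4 cut(0, 0): punch at orig (6,2); cuts so far [(6, 2)]; region rows[6,8) x cols[2,4) = 2x2
Unfold 1 (reflect across h@6): 2 holes -> [(5, 2), (6, 2)]
Unfold 2 (reflect across v@2): 4 holes -> [(5, 1), (5, 2), (6, 1), (6, 2)]
Unfold 3 (reflect across h@4): 8 holes -> [(1, 1), (1, 2), (2, 1), (2, 2), (5, 1), (5, 2), (6, 1), (6, 2)]

Answer: ....
.OO.
.OO.
....
....
.OO.
.OO.
....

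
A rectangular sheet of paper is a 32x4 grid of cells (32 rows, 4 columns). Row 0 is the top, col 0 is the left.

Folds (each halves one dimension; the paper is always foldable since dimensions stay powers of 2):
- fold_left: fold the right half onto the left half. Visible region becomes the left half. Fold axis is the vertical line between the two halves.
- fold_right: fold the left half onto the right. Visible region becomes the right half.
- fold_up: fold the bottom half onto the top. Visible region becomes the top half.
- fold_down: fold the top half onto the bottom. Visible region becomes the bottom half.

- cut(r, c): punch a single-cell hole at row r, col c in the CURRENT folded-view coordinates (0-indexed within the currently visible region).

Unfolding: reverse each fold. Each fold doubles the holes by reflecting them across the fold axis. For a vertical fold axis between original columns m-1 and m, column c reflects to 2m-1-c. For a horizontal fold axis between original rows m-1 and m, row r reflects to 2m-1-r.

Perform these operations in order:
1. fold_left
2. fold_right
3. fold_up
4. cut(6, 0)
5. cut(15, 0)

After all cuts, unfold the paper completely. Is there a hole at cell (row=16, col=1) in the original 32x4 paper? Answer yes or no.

Answer: yes

Derivation:
Op 1 fold_left: fold axis v@2; visible region now rows[0,32) x cols[0,2) = 32x2
Op 2 fold_right: fold axis v@1; visible region now rows[0,32) x cols[1,2) = 32x1
Op 3 fold_up: fold axis h@16; visible region now rows[0,16) x cols[1,2) = 16x1
Op 4 cut(6, 0): punch at orig (6,1); cuts so far [(6, 1)]; region rows[0,16) x cols[1,2) = 16x1
Op 5 cut(15, 0): punch at orig (15,1); cuts so far [(6, 1), (15, 1)]; region rows[0,16) x cols[1,2) = 16x1
Unfold 1 (reflect across h@16): 4 holes -> [(6, 1), (15, 1), (16, 1), (25, 1)]
Unfold 2 (reflect across v@1): 8 holes -> [(6, 0), (6, 1), (15, 0), (15, 1), (16, 0), (16, 1), (25, 0), (25, 1)]
Unfold 3 (reflect across v@2): 16 holes -> [(6, 0), (6, 1), (6, 2), (6, 3), (15, 0), (15, 1), (15, 2), (15, 3), (16, 0), (16, 1), (16, 2), (16, 3), (25, 0), (25, 1), (25, 2), (25, 3)]
Holes: [(6, 0), (6, 1), (6, 2), (6, 3), (15, 0), (15, 1), (15, 2), (15, 3), (16, 0), (16, 1), (16, 2), (16, 3), (25, 0), (25, 1), (25, 2), (25, 3)]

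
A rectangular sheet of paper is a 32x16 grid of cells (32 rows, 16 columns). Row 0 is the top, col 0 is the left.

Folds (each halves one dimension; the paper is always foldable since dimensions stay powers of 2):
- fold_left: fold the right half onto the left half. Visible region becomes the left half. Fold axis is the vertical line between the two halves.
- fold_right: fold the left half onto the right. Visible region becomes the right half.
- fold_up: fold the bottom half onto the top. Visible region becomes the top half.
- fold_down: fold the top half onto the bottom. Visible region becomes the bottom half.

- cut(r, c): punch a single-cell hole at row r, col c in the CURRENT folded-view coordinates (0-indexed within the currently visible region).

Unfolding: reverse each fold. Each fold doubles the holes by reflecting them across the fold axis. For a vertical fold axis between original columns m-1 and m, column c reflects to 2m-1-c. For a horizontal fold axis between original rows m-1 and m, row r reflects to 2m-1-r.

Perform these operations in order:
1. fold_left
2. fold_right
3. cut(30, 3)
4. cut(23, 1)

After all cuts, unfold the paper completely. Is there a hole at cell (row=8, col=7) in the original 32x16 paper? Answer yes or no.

Op 1 fold_left: fold axis v@8; visible region now rows[0,32) x cols[0,8) = 32x8
Op 2 fold_right: fold axis v@4; visible region now rows[0,32) x cols[4,8) = 32x4
Op 3 cut(30, 3): punch at orig (30,7); cuts so far [(30, 7)]; region rows[0,32) x cols[4,8) = 32x4
Op 4 cut(23, 1): punch at orig (23,5); cuts so far [(23, 5), (30, 7)]; region rows[0,32) x cols[4,8) = 32x4
Unfold 1 (reflect across v@4): 4 holes -> [(23, 2), (23, 5), (30, 0), (30, 7)]
Unfold 2 (reflect across v@8): 8 holes -> [(23, 2), (23, 5), (23, 10), (23, 13), (30, 0), (30, 7), (30, 8), (30, 15)]
Holes: [(23, 2), (23, 5), (23, 10), (23, 13), (30, 0), (30, 7), (30, 8), (30, 15)]

Answer: no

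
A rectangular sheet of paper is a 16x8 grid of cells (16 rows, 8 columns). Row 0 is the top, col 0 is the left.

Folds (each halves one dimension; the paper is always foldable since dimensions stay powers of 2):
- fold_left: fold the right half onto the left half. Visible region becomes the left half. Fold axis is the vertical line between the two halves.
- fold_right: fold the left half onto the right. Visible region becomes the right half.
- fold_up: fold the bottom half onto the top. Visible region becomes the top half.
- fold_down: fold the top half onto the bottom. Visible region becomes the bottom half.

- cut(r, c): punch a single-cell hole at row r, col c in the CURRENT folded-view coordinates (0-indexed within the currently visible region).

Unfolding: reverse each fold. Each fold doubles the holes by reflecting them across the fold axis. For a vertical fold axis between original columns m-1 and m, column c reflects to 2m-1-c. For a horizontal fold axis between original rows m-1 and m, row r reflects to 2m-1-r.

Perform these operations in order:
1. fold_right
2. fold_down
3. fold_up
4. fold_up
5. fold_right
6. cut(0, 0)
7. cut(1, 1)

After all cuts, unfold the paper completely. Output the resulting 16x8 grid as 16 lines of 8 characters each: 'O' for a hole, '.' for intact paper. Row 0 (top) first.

Op 1 fold_right: fold axis v@4; visible region now rows[0,16) x cols[4,8) = 16x4
Op 2 fold_down: fold axis h@8; visible region now rows[8,16) x cols[4,8) = 8x4
Op 3 fold_up: fold axis h@12; visible region now rows[8,12) x cols[4,8) = 4x4
Op 4 fold_up: fold axis h@10; visible region now rows[8,10) x cols[4,8) = 2x4
Op 5 fold_right: fold axis v@6; visible region now rows[8,10) x cols[6,8) = 2x2
Op 6 cut(0, 0): punch at orig (8,6); cuts so far [(8, 6)]; region rows[8,10) x cols[6,8) = 2x2
Op 7 cut(1, 1): punch at orig (9,7); cuts so far [(8, 6), (9, 7)]; region rows[8,10) x cols[6,8) = 2x2
Unfold 1 (reflect across v@6): 4 holes -> [(8, 5), (8, 6), (9, 4), (9, 7)]
Unfold 2 (reflect across h@10): 8 holes -> [(8, 5), (8, 6), (9, 4), (9, 7), (10, 4), (10, 7), (11, 5), (11, 6)]
Unfold 3 (reflect across h@12): 16 holes -> [(8, 5), (8, 6), (9, 4), (9, 7), (10, 4), (10, 7), (11, 5), (11, 6), (12, 5), (12, 6), (13, 4), (13, 7), (14, 4), (14, 7), (15, 5), (15, 6)]
Unfold 4 (reflect across h@8): 32 holes -> [(0, 5), (0, 6), (1, 4), (1, 7), (2, 4), (2, 7), (3, 5), (3, 6), (4, 5), (4, 6), (5, 4), (5, 7), (6, 4), (6, 7), (7, 5), (7, 6), (8, 5), (8, 6), (9, 4), (9, 7), (10, 4), (10, 7), (11, 5), (11, 6), (12, 5), (12, 6), (13, 4), (13, 7), (14, 4), (14, 7), (15, 5), (15, 6)]
Unfold 5 (reflect across v@4): 64 holes -> [(0, 1), (0, 2), (0, 5), (0, 6), (1, 0), (1, 3), (1, 4), (1, 7), (2, 0), (2, 3), (2, 4), (2, 7), (3, 1), (3, 2), (3, 5), (3, 6), (4, 1), (4, 2), (4, 5), (4, 6), (5, 0), (5, 3), (5, 4), (5, 7), (6, 0), (6, 3), (6, 4), (6, 7), (7, 1), (7, 2), (7, 5), (7, 6), (8, 1), (8, 2), (8, 5), (8, 6), (9, 0), (9, 3), (9, 4), (9, 7), (10, 0), (10, 3), (10, 4), (10, 7), (11, 1), (11, 2), (11, 5), (11, 6), (12, 1), (12, 2), (12, 5), (12, 6), (13, 0), (13, 3), (13, 4), (13, 7), (14, 0), (14, 3), (14, 4), (14, 7), (15, 1), (15, 2), (15, 5), (15, 6)]

Answer: .OO..OO.
O..OO..O
O..OO..O
.OO..OO.
.OO..OO.
O..OO..O
O..OO..O
.OO..OO.
.OO..OO.
O..OO..O
O..OO..O
.OO..OO.
.OO..OO.
O..OO..O
O..OO..O
.OO..OO.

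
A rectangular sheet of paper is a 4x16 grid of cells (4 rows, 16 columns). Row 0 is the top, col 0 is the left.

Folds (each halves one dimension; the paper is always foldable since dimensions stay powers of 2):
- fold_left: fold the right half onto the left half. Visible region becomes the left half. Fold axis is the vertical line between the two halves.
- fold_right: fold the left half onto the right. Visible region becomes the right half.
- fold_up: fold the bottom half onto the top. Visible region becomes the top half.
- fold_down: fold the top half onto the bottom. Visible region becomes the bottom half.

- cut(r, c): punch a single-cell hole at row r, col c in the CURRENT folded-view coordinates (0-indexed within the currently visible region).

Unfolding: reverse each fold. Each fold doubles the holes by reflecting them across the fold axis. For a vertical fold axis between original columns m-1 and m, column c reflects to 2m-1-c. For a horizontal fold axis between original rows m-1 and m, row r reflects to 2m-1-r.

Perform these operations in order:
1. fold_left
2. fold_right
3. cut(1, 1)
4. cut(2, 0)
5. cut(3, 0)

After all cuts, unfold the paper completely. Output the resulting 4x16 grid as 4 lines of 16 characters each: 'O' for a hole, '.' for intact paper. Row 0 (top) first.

Answer: ................
..O..O....O..O..
...OO......OO...
...OO......OO...

Derivation:
Op 1 fold_left: fold axis v@8; visible region now rows[0,4) x cols[0,8) = 4x8
Op 2 fold_right: fold axis v@4; visible region now rows[0,4) x cols[4,8) = 4x4
Op 3 cut(1, 1): punch at orig (1,5); cuts so far [(1, 5)]; region rows[0,4) x cols[4,8) = 4x4
Op 4 cut(2, 0): punch at orig (2,4); cuts so far [(1, 5), (2, 4)]; region rows[0,4) x cols[4,8) = 4x4
Op 5 cut(3, 0): punch at orig (3,4); cuts so far [(1, 5), (2, 4), (3, 4)]; region rows[0,4) x cols[4,8) = 4x4
Unfold 1 (reflect across v@4): 6 holes -> [(1, 2), (1, 5), (2, 3), (2, 4), (3, 3), (3, 4)]
Unfold 2 (reflect across v@8): 12 holes -> [(1, 2), (1, 5), (1, 10), (1, 13), (2, 3), (2, 4), (2, 11), (2, 12), (3, 3), (3, 4), (3, 11), (3, 12)]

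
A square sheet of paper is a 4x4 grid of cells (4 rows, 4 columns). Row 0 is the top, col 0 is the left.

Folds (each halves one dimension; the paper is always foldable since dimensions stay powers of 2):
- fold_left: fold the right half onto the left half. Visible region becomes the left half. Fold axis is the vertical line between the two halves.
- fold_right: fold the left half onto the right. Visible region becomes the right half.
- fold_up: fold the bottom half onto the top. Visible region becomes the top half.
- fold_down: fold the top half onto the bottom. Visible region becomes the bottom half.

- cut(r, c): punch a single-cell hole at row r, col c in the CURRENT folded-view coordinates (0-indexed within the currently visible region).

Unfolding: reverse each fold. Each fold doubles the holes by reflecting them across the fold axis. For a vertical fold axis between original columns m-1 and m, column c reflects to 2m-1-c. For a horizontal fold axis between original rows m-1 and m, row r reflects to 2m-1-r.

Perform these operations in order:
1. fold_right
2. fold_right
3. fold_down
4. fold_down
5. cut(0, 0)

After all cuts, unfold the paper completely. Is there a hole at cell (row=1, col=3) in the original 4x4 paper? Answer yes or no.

Op 1 fold_right: fold axis v@2; visible region now rows[0,4) x cols[2,4) = 4x2
Op 2 fold_right: fold axis v@3; visible region now rows[0,4) x cols[3,4) = 4x1
Op 3 fold_down: fold axis h@2; visible region now rows[2,4) x cols[3,4) = 2x1
Op 4 fold_down: fold axis h@3; visible region now rows[3,4) x cols[3,4) = 1x1
Op 5 cut(0, 0): punch at orig (3,3); cuts so far [(3, 3)]; region rows[3,4) x cols[3,4) = 1x1
Unfold 1 (reflect across h@3): 2 holes -> [(2, 3), (3, 3)]
Unfold 2 (reflect across h@2): 4 holes -> [(0, 3), (1, 3), (2, 3), (3, 3)]
Unfold 3 (reflect across v@3): 8 holes -> [(0, 2), (0, 3), (1, 2), (1, 3), (2, 2), (2, 3), (3, 2), (3, 3)]
Unfold 4 (reflect across v@2): 16 holes -> [(0, 0), (0, 1), (0, 2), (0, 3), (1, 0), (1, 1), (1, 2), (1, 3), (2, 0), (2, 1), (2, 2), (2, 3), (3, 0), (3, 1), (3, 2), (3, 3)]
Holes: [(0, 0), (0, 1), (0, 2), (0, 3), (1, 0), (1, 1), (1, 2), (1, 3), (2, 0), (2, 1), (2, 2), (2, 3), (3, 0), (3, 1), (3, 2), (3, 3)]

Answer: yes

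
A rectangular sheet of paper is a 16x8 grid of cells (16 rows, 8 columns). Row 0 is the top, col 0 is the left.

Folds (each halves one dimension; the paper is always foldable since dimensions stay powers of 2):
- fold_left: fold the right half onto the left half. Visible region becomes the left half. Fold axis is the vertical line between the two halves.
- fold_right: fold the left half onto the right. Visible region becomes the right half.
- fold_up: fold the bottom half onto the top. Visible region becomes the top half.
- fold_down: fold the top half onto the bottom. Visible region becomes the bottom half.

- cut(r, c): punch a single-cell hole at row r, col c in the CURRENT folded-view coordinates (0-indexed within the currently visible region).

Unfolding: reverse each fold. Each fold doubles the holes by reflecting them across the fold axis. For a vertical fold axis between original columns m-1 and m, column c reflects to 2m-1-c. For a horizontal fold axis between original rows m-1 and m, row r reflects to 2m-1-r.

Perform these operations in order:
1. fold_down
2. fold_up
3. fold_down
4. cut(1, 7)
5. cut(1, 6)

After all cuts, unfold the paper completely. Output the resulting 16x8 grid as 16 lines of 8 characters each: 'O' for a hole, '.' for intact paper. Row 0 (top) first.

Op 1 fold_down: fold axis h@8; visible region now rows[8,16) x cols[0,8) = 8x8
Op 2 fold_up: fold axis h@12; visible region now rows[8,12) x cols[0,8) = 4x8
Op 3 fold_down: fold axis h@10; visible region now rows[10,12) x cols[0,8) = 2x8
Op 4 cut(1, 7): punch at orig (11,7); cuts so far [(11, 7)]; region rows[10,12) x cols[0,8) = 2x8
Op 5 cut(1, 6): punch at orig (11,6); cuts so far [(11, 6), (11, 7)]; region rows[10,12) x cols[0,8) = 2x8
Unfold 1 (reflect across h@10): 4 holes -> [(8, 6), (8, 7), (11, 6), (11, 7)]
Unfold 2 (reflect across h@12): 8 holes -> [(8, 6), (8, 7), (11, 6), (11, 7), (12, 6), (12, 7), (15, 6), (15, 7)]
Unfold 3 (reflect across h@8): 16 holes -> [(0, 6), (0, 7), (3, 6), (3, 7), (4, 6), (4, 7), (7, 6), (7, 7), (8, 6), (8, 7), (11, 6), (11, 7), (12, 6), (12, 7), (15, 6), (15, 7)]

Answer: ......OO
........
........
......OO
......OO
........
........
......OO
......OO
........
........
......OO
......OO
........
........
......OO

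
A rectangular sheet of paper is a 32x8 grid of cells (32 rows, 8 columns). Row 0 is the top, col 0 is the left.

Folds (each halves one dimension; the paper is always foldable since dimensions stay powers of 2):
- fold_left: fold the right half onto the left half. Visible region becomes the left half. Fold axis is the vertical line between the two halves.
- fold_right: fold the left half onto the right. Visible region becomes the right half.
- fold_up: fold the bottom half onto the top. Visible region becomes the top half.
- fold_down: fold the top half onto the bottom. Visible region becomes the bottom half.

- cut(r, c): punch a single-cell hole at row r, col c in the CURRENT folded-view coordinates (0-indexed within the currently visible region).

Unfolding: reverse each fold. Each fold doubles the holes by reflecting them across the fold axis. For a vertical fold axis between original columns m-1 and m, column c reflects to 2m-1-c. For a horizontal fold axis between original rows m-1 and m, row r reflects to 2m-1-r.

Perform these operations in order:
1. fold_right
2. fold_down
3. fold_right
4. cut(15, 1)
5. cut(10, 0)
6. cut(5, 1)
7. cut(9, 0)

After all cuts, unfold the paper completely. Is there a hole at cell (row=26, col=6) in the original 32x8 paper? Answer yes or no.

Answer: yes

Derivation:
Op 1 fold_right: fold axis v@4; visible region now rows[0,32) x cols[4,8) = 32x4
Op 2 fold_down: fold axis h@16; visible region now rows[16,32) x cols[4,8) = 16x4
Op 3 fold_right: fold axis v@6; visible region now rows[16,32) x cols[6,8) = 16x2
Op 4 cut(15, 1): punch at orig (31,7); cuts so far [(31, 7)]; region rows[16,32) x cols[6,8) = 16x2
Op 5 cut(10, 0): punch at orig (26,6); cuts so far [(26, 6), (31, 7)]; region rows[16,32) x cols[6,8) = 16x2
Op 6 cut(5, 1): punch at orig (21,7); cuts so far [(21, 7), (26, 6), (31, 7)]; region rows[16,32) x cols[6,8) = 16x2
Op 7 cut(9, 0): punch at orig (25,6); cuts so far [(21, 7), (25, 6), (26, 6), (31, 7)]; region rows[16,32) x cols[6,8) = 16x2
Unfold 1 (reflect across v@6): 8 holes -> [(21, 4), (21, 7), (25, 5), (25, 6), (26, 5), (26, 6), (31, 4), (31, 7)]
Unfold 2 (reflect across h@16): 16 holes -> [(0, 4), (0, 7), (5, 5), (5, 6), (6, 5), (6, 6), (10, 4), (10, 7), (21, 4), (21, 7), (25, 5), (25, 6), (26, 5), (26, 6), (31, 4), (31, 7)]
Unfold 3 (reflect across v@4): 32 holes -> [(0, 0), (0, 3), (0, 4), (0, 7), (5, 1), (5, 2), (5, 5), (5, 6), (6, 1), (6, 2), (6, 5), (6, 6), (10, 0), (10, 3), (10, 4), (10, 7), (21, 0), (21, 3), (21, 4), (21, 7), (25, 1), (25, 2), (25, 5), (25, 6), (26, 1), (26, 2), (26, 5), (26, 6), (31, 0), (31, 3), (31, 4), (31, 7)]
Holes: [(0, 0), (0, 3), (0, 4), (0, 7), (5, 1), (5, 2), (5, 5), (5, 6), (6, 1), (6, 2), (6, 5), (6, 6), (10, 0), (10, 3), (10, 4), (10, 7), (21, 0), (21, 3), (21, 4), (21, 7), (25, 1), (25, 2), (25, 5), (25, 6), (26, 1), (26, 2), (26, 5), (26, 6), (31, 0), (31, 3), (31, 4), (31, 7)]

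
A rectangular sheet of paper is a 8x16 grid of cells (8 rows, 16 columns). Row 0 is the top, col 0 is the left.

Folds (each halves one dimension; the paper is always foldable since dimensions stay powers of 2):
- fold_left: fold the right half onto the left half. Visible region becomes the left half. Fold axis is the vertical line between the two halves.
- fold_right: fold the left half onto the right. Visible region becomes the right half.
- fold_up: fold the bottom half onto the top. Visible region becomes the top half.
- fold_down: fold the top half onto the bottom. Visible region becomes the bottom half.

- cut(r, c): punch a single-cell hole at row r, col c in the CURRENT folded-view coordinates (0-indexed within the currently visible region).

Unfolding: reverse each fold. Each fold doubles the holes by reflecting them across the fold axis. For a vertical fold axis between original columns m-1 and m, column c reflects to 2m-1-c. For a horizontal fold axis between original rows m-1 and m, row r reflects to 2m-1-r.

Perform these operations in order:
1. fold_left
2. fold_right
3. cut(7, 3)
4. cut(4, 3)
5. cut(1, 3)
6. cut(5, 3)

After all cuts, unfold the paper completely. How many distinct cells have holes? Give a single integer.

Op 1 fold_left: fold axis v@8; visible region now rows[0,8) x cols[0,8) = 8x8
Op 2 fold_right: fold axis v@4; visible region now rows[0,8) x cols[4,8) = 8x4
Op 3 cut(7, 3): punch at orig (7,7); cuts so far [(7, 7)]; region rows[0,8) x cols[4,8) = 8x4
Op 4 cut(4, 3): punch at orig (4,7); cuts so far [(4, 7), (7, 7)]; region rows[0,8) x cols[4,8) = 8x4
Op 5 cut(1, 3): punch at orig (1,7); cuts so far [(1, 7), (4, 7), (7, 7)]; region rows[0,8) x cols[4,8) = 8x4
Op 6 cut(5, 3): punch at orig (5,7); cuts so far [(1, 7), (4, 7), (5, 7), (7, 7)]; region rows[0,8) x cols[4,8) = 8x4
Unfold 1 (reflect across v@4): 8 holes -> [(1, 0), (1, 7), (4, 0), (4, 7), (5, 0), (5, 7), (7, 0), (7, 7)]
Unfold 2 (reflect across v@8): 16 holes -> [(1, 0), (1, 7), (1, 8), (1, 15), (4, 0), (4, 7), (4, 8), (4, 15), (5, 0), (5, 7), (5, 8), (5, 15), (7, 0), (7, 7), (7, 8), (7, 15)]

Answer: 16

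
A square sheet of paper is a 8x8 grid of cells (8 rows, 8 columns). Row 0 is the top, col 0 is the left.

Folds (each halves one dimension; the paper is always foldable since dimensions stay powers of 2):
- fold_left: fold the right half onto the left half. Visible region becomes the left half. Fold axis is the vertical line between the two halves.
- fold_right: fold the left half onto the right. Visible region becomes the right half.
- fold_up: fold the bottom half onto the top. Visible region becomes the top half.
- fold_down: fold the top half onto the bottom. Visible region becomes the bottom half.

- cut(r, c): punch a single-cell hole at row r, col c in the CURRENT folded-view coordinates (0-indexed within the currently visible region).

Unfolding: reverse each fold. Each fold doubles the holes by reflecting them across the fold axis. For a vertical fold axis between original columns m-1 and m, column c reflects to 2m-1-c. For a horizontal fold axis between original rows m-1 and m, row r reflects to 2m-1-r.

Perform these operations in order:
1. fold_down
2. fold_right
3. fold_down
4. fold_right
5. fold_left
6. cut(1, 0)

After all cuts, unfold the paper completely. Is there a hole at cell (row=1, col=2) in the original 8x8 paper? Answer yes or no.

Op 1 fold_down: fold axis h@4; visible region now rows[4,8) x cols[0,8) = 4x8
Op 2 fold_right: fold axis v@4; visible region now rows[4,8) x cols[4,8) = 4x4
Op 3 fold_down: fold axis h@6; visible region now rows[6,8) x cols[4,8) = 2x4
Op 4 fold_right: fold axis v@6; visible region now rows[6,8) x cols[6,8) = 2x2
Op 5 fold_left: fold axis v@7; visible region now rows[6,8) x cols[6,7) = 2x1
Op 6 cut(1, 0): punch at orig (7,6); cuts so far [(7, 6)]; region rows[6,8) x cols[6,7) = 2x1
Unfold 1 (reflect across v@7): 2 holes -> [(7, 6), (7, 7)]
Unfold 2 (reflect across v@6): 4 holes -> [(7, 4), (7, 5), (7, 6), (7, 7)]
Unfold 3 (reflect across h@6): 8 holes -> [(4, 4), (4, 5), (4, 6), (4, 7), (7, 4), (7, 5), (7, 6), (7, 7)]
Unfold 4 (reflect across v@4): 16 holes -> [(4, 0), (4, 1), (4, 2), (4, 3), (4, 4), (4, 5), (4, 6), (4, 7), (7, 0), (7, 1), (7, 2), (7, 3), (7, 4), (7, 5), (7, 6), (7, 7)]
Unfold 5 (reflect across h@4): 32 holes -> [(0, 0), (0, 1), (0, 2), (0, 3), (0, 4), (0, 5), (0, 6), (0, 7), (3, 0), (3, 1), (3, 2), (3, 3), (3, 4), (3, 5), (3, 6), (3, 7), (4, 0), (4, 1), (4, 2), (4, 3), (4, 4), (4, 5), (4, 6), (4, 7), (7, 0), (7, 1), (7, 2), (7, 3), (7, 4), (7, 5), (7, 6), (7, 7)]
Holes: [(0, 0), (0, 1), (0, 2), (0, 3), (0, 4), (0, 5), (0, 6), (0, 7), (3, 0), (3, 1), (3, 2), (3, 3), (3, 4), (3, 5), (3, 6), (3, 7), (4, 0), (4, 1), (4, 2), (4, 3), (4, 4), (4, 5), (4, 6), (4, 7), (7, 0), (7, 1), (7, 2), (7, 3), (7, 4), (7, 5), (7, 6), (7, 7)]

Answer: no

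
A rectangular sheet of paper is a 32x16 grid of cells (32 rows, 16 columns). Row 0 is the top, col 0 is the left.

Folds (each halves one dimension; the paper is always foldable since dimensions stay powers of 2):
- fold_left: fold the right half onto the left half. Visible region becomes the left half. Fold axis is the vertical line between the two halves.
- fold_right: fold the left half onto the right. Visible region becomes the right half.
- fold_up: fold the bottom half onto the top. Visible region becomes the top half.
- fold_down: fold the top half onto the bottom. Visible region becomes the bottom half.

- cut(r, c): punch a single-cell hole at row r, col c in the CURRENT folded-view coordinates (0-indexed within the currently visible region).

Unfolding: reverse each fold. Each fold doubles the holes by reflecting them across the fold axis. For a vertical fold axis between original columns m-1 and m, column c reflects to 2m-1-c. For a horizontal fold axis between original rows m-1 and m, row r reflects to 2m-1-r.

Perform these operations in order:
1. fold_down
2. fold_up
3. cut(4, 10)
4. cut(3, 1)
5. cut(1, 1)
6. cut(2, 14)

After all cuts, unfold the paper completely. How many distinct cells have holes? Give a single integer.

Answer: 16

Derivation:
Op 1 fold_down: fold axis h@16; visible region now rows[16,32) x cols[0,16) = 16x16
Op 2 fold_up: fold axis h@24; visible region now rows[16,24) x cols[0,16) = 8x16
Op 3 cut(4, 10): punch at orig (20,10); cuts so far [(20, 10)]; region rows[16,24) x cols[0,16) = 8x16
Op 4 cut(3, 1): punch at orig (19,1); cuts so far [(19, 1), (20, 10)]; region rows[16,24) x cols[0,16) = 8x16
Op 5 cut(1, 1): punch at orig (17,1); cuts so far [(17, 1), (19, 1), (20, 10)]; region rows[16,24) x cols[0,16) = 8x16
Op 6 cut(2, 14): punch at orig (18,14); cuts so far [(17, 1), (18, 14), (19, 1), (20, 10)]; region rows[16,24) x cols[0,16) = 8x16
Unfold 1 (reflect across h@24): 8 holes -> [(17, 1), (18, 14), (19, 1), (20, 10), (27, 10), (28, 1), (29, 14), (30, 1)]
Unfold 2 (reflect across h@16): 16 holes -> [(1, 1), (2, 14), (3, 1), (4, 10), (11, 10), (12, 1), (13, 14), (14, 1), (17, 1), (18, 14), (19, 1), (20, 10), (27, 10), (28, 1), (29, 14), (30, 1)]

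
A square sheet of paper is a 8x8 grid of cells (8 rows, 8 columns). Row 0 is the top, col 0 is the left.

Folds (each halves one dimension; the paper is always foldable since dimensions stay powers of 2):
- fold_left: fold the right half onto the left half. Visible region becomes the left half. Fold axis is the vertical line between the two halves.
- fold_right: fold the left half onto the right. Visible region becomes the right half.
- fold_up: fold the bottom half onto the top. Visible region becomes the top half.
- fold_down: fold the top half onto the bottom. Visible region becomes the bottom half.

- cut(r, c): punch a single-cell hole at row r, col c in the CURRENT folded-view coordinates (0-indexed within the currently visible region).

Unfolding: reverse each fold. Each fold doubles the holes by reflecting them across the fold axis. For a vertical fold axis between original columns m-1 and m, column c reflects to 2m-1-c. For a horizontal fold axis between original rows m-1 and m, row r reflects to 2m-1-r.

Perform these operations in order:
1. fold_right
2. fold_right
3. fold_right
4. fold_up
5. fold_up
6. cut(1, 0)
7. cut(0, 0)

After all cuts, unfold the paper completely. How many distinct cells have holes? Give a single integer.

Op 1 fold_right: fold axis v@4; visible region now rows[0,8) x cols[4,8) = 8x4
Op 2 fold_right: fold axis v@6; visible region now rows[0,8) x cols[6,8) = 8x2
Op 3 fold_right: fold axis v@7; visible region now rows[0,8) x cols[7,8) = 8x1
Op 4 fold_up: fold axis h@4; visible region now rows[0,4) x cols[7,8) = 4x1
Op 5 fold_up: fold axis h@2; visible region now rows[0,2) x cols[7,8) = 2x1
Op 6 cut(1, 0): punch at orig (1,7); cuts so far [(1, 7)]; region rows[0,2) x cols[7,8) = 2x1
Op 7 cut(0, 0): punch at orig (0,7); cuts so far [(0, 7), (1, 7)]; region rows[0,2) x cols[7,8) = 2x1
Unfold 1 (reflect across h@2): 4 holes -> [(0, 7), (1, 7), (2, 7), (3, 7)]
Unfold 2 (reflect across h@4): 8 holes -> [(0, 7), (1, 7), (2, 7), (3, 7), (4, 7), (5, 7), (6, 7), (7, 7)]
Unfold 3 (reflect across v@7): 16 holes -> [(0, 6), (0, 7), (1, 6), (1, 7), (2, 6), (2, 7), (3, 6), (3, 7), (4, 6), (4, 7), (5, 6), (5, 7), (6, 6), (6, 7), (7, 6), (7, 7)]
Unfold 4 (reflect across v@6): 32 holes -> [(0, 4), (0, 5), (0, 6), (0, 7), (1, 4), (1, 5), (1, 6), (1, 7), (2, 4), (2, 5), (2, 6), (2, 7), (3, 4), (3, 5), (3, 6), (3, 7), (4, 4), (4, 5), (4, 6), (4, 7), (5, 4), (5, 5), (5, 6), (5, 7), (6, 4), (6, 5), (6, 6), (6, 7), (7, 4), (7, 5), (7, 6), (7, 7)]
Unfold 5 (reflect across v@4): 64 holes -> [(0, 0), (0, 1), (0, 2), (0, 3), (0, 4), (0, 5), (0, 6), (0, 7), (1, 0), (1, 1), (1, 2), (1, 3), (1, 4), (1, 5), (1, 6), (1, 7), (2, 0), (2, 1), (2, 2), (2, 3), (2, 4), (2, 5), (2, 6), (2, 7), (3, 0), (3, 1), (3, 2), (3, 3), (3, 4), (3, 5), (3, 6), (3, 7), (4, 0), (4, 1), (4, 2), (4, 3), (4, 4), (4, 5), (4, 6), (4, 7), (5, 0), (5, 1), (5, 2), (5, 3), (5, 4), (5, 5), (5, 6), (5, 7), (6, 0), (6, 1), (6, 2), (6, 3), (6, 4), (6, 5), (6, 6), (6, 7), (7, 0), (7, 1), (7, 2), (7, 3), (7, 4), (7, 5), (7, 6), (7, 7)]

Answer: 64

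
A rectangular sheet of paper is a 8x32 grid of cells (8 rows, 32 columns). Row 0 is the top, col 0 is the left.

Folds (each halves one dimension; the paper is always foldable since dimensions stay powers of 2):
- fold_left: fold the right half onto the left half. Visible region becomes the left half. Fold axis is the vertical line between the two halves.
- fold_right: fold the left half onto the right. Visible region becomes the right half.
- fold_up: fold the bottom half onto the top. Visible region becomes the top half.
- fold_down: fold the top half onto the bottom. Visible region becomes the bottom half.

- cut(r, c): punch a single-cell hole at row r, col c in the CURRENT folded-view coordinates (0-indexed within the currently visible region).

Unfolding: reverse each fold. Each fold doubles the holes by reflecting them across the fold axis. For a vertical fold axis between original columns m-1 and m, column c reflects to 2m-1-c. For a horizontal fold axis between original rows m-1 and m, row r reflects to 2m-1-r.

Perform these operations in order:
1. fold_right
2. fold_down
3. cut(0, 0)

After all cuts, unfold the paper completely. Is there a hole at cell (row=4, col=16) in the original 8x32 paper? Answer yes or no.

Op 1 fold_right: fold axis v@16; visible region now rows[0,8) x cols[16,32) = 8x16
Op 2 fold_down: fold axis h@4; visible region now rows[4,8) x cols[16,32) = 4x16
Op 3 cut(0, 0): punch at orig (4,16); cuts so far [(4, 16)]; region rows[4,8) x cols[16,32) = 4x16
Unfold 1 (reflect across h@4): 2 holes -> [(3, 16), (4, 16)]
Unfold 2 (reflect across v@16): 4 holes -> [(3, 15), (3, 16), (4, 15), (4, 16)]
Holes: [(3, 15), (3, 16), (4, 15), (4, 16)]

Answer: yes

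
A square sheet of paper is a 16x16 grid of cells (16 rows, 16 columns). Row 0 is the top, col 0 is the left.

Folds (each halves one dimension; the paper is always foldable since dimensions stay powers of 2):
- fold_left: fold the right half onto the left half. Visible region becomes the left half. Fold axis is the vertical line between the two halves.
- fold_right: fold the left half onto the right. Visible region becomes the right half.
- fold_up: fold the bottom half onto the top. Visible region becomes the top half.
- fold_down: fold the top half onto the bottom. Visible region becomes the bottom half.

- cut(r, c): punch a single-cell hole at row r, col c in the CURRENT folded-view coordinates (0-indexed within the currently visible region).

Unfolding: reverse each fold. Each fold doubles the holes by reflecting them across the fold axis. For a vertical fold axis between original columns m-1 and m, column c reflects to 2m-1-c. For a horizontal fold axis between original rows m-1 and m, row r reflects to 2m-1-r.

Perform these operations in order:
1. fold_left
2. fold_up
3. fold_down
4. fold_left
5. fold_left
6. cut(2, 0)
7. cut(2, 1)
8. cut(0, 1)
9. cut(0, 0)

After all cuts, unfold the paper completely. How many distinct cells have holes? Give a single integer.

Op 1 fold_left: fold axis v@8; visible region now rows[0,16) x cols[0,8) = 16x8
Op 2 fold_up: fold axis h@8; visible region now rows[0,8) x cols[0,8) = 8x8
Op 3 fold_down: fold axis h@4; visible region now rows[4,8) x cols[0,8) = 4x8
Op 4 fold_left: fold axis v@4; visible region now rows[4,8) x cols[0,4) = 4x4
Op 5 fold_left: fold axis v@2; visible region now rows[4,8) x cols[0,2) = 4x2
Op 6 cut(2, 0): punch at orig (6,0); cuts so far [(6, 0)]; region rows[4,8) x cols[0,2) = 4x2
Op 7 cut(2, 1): punch at orig (6,1); cuts so far [(6, 0), (6, 1)]; region rows[4,8) x cols[0,2) = 4x2
Op 8 cut(0, 1): punch at orig (4,1); cuts so far [(4, 1), (6, 0), (6, 1)]; region rows[4,8) x cols[0,2) = 4x2
Op 9 cut(0, 0): punch at orig (4,0); cuts so far [(4, 0), (4, 1), (6, 0), (6, 1)]; region rows[4,8) x cols[0,2) = 4x2
Unfold 1 (reflect across v@2): 8 holes -> [(4, 0), (4, 1), (4, 2), (4, 3), (6, 0), (6, 1), (6, 2), (6, 3)]
Unfold 2 (reflect across v@4): 16 holes -> [(4, 0), (4, 1), (4, 2), (4, 3), (4, 4), (4, 5), (4, 6), (4, 7), (6, 0), (6, 1), (6, 2), (6, 3), (6, 4), (6, 5), (6, 6), (6, 7)]
Unfold 3 (reflect across h@4): 32 holes -> [(1, 0), (1, 1), (1, 2), (1, 3), (1, 4), (1, 5), (1, 6), (1, 7), (3, 0), (3, 1), (3, 2), (3, 3), (3, 4), (3, 5), (3, 6), (3, 7), (4, 0), (4, 1), (4, 2), (4, 3), (4, 4), (4, 5), (4, 6), (4, 7), (6, 0), (6, 1), (6, 2), (6, 3), (6, 4), (6, 5), (6, 6), (6, 7)]
Unfold 4 (reflect across h@8): 64 holes -> [(1, 0), (1, 1), (1, 2), (1, 3), (1, 4), (1, 5), (1, 6), (1, 7), (3, 0), (3, 1), (3, 2), (3, 3), (3, 4), (3, 5), (3, 6), (3, 7), (4, 0), (4, 1), (4, 2), (4, 3), (4, 4), (4, 5), (4, 6), (4, 7), (6, 0), (6, 1), (6, 2), (6, 3), (6, 4), (6, 5), (6, 6), (6, 7), (9, 0), (9, 1), (9, 2), (9, 3), (9, 4), (9, 5), (9, 6), (9, 7), (11, 0), (11, 1), (11, 2), (11, 3), (11, 4), (11, 5), (11, 6), (11, 7), (12, 0), (12, 1), (12, 2), (12, 3), (12, 4), (12, 5), (12, 6), (12, 7), (14, 0), (14, 1), (14, 2), (14, 3), (14, 4), (14, 5), (14, 6), (14, 7)]
Unfold 5 (reflect across v@8): 128 holes -> [(1, 0), (1, 1), (1, 2), (1, 3), (1, 4), (1, 5), (1, 6), (1, 7), (1, 8), (1, 9), (1, 10), (1, 11), (1, 12), (1, 13), (1, 14), (1, 15), (3, 0), (3, 1), (3, 2), (3, 3), (3, 4), (3, 5), (3, 6), (3, 7), (3, 8), (3, 9), (3, 10), (3, 11), (3, 12), (3, 13), (3, 14), (3, 15), (4, 0), (4, 1), (4, 2), (4, 3), (4, 4), (4, 5), (4, 6), (4, 7), (4, 8), (4, 9), (4, 10), (4, 11), (4, 12), (4, 13), (4, 14), (4, 15), (6, 0), (6, 1), (6, 2), (6, 3), (6, 4), (6, 5), (6, 6), (6, 7), (6, 8), (6, 9), (6, 10), (6, 11), (6, 12), (6, 13), (6, 14), (6, 15), (9, 0), (9, 1), (9, 2), (9, 3), (9, 4), (9, 5), (9, 6), (9, 7), (9, 8), (9, 9), (9, 10), (9, 11), (9, 12), (9, 13), (9, 14), (9, 15), (11, 0), (11, 1), (11, 2), (11, 3), (11, 4), (11, 5), (11, 6), (11, 7), (11, 8), (11, 9), (11, 10), (11, 11), (11, 12), (11, 13), (11, 14), (11, 15), (12, 0), (12, 1), (12, 2), (12, 3), (12, 4), (12, 5), (12, 6), (12, 7), (12, 8), (12, 9), (12, 10), (12, 11), (12, 12), (12, 13), (12, 14), (12, 15), (14, 0), (14, 1), (14, 2), (14, 3), (14, 4), (14, 5), (14, 6), (14, 7), (14, 8), (14, 9), (14, 10), (14, 11), (14, 12), (14, 13), (14, 14), (14, 15)]

Answer: 128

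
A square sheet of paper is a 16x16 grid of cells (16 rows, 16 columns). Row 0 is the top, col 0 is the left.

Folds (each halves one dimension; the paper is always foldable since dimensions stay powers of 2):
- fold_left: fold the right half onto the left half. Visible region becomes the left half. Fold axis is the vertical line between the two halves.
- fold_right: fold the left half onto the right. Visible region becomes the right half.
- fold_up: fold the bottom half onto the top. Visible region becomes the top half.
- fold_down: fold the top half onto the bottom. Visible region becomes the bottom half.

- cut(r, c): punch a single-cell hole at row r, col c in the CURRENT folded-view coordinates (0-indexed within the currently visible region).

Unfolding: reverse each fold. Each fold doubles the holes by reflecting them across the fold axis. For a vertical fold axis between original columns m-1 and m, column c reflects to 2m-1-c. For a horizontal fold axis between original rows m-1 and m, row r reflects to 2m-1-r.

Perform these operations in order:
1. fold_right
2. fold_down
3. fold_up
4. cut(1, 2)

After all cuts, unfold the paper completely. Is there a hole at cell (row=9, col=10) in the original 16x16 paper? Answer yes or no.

Answer: yes

Derivation:
Op 1 fold_right: fold axis v@8; visible region now rows[0,16) x cols[8,16) = 16x8
Op 2 fold_down: fold axis h@8; visible region now rows[8,16) x cols[8,16) = 8x8
Op 3 fold_up: fold axis h@12; visible region now rows[8,12) x cols[8,16) = 4x8
Op 4 cut(1, 2): punch at orig (9,10); cuts so far [(9, 10)]; region rows[8,12) x cols[8,16) = 4x8
Unfold 1 (reflect across h@12): 2 holes -> [(9, 10), (14, 10)]
Unfold 2 (reflect across h@8): 4 holes -> [(1, 10), (6, 10), (9, 10), (14, 10)]
Unfold 3 (reflect across v@8): 8 holes -> [(1, 5), (1, 10), (6, 5), (6, 10), (9, 5), (9, 10), (14, 5), (14, 10)]
Holes: [(1, 5), (1, 10), (6, 5), (6, 10), (9, 5), (9, 10), (14, 5), (14, 10)]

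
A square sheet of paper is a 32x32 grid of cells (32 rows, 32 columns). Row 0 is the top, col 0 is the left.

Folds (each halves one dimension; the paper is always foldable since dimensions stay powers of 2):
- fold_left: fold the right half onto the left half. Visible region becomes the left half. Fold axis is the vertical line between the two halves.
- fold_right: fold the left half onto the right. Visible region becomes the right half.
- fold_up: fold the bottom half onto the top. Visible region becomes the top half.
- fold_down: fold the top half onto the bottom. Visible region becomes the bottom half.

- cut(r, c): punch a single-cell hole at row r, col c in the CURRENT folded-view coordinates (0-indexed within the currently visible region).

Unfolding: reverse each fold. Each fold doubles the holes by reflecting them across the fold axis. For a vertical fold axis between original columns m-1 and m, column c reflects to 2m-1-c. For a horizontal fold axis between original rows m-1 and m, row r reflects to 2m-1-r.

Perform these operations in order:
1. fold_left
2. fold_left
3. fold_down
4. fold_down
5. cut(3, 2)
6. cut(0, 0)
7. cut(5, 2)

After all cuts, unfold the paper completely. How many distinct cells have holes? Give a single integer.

Op 1 fold_left: fold axis v@16; visible region now rows[0,32) x cols[0,16) = 32x16
Op 2 fold_left: fold axis v@8; visible region now rows[0,32) x cols[0,8) = 32x8
Op 3 fold_down: fold axis h@16; visible region now rows[16,32) x cols[0,8) = 16x8
Op 4 fold_down: fold axis h@24; visible region now rows[24,32) x cols[0,8) = 8x8
Op 5 cut(3, 2): punch at orig (27,2); cuts so far [(27, 2)]; region rows[24,32) x cols[0,8) = 8x8
Op 6 cut(0, 0): punch at orig (24,0); cuts so far [(24, 0), (27, 2)]; region rows[24,32) x cols[0,8) = 8x8
Op 7 cut(5, 2): punch at orig (29,2); cuts so far [(24, 0), (27, 2), (29, 2)]; region rows[24,32) x cols[0,8) = 8x8
Unfold 1 (reflect across h@24): 6 holes -> [(18, 2), (20, 2), (23, 0), (24, 0), (27, 2), (29, 2)]
Unfold 2 (reflect across h@16): 12 holes -> [(2, 2), (4, 2), (7, 0), (8, 0), (11, 2), (13, 2), (18, 2), (20, 2), (23, 0), (24, 0), (27, 2), (29, 2)]
Unfold 3 (reflect across v@8): 24 holes -> [(2, 2), (2, 13), (4, 2), (4, 13), (7, 0), (7, 15), (8, 0), (8, 15), (11, 2), (11, 13), (13, 2), (13, 13), (18, 2), (18, 13), (20, 2), (20, 13), (23, 0), (23, 15), (24, 0), (24, 15), (27, 2), (27, 13), (29, 2), (29, 13)]
Unfold 4 (reflect across v@16): 48 holes -> [(2, 2), (2, 13), (2, 18), (2, 29), (4, 2), (4, 13), (4, 18), (4, 29), (7, 0), (7, 15), (7, 16), (7, 31), (8, 0), (8, 15), (8, 16), (8, 31), (11, 2), (11, 13), (11, 18), (11, 29), (13, 2), (13, 13), (13, 18), (13, 29), (18, 2), (18, 13), (18, 18), (18, 29), (20, 2), (20, 13), (20, 18), (20, 29), (23, 0), (23, 15), (23, 16), (23, 31), (24, 0), (24, 15), (24, 16), (24, 31), (27, 2), (27, 13), (27, 18), (27, 29), (29, 2), (29, 13), (29, 18), (29, 29)]

Answer: 48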